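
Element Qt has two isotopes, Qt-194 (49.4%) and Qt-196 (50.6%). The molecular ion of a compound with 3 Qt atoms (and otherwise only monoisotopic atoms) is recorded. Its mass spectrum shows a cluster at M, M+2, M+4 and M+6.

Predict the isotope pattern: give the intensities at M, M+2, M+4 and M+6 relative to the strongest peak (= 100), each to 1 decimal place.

31.8 : 97.6 : 100.0 : 34.1

Each Qt atom is independently Qt-194 (p = 0.494) or Qt-196 (q = 0.506); the cluster is the binomial expansion (p + q)^3.
P(M) = 0.494^3 = 0.120554
P(M+2) = 3 × 0.494^2 × 0.506^1 = 0.370447
P(M+4) = 3 × 0.494^1 × 0.506^2 = 0.379445
P(M+6) = 0.506^3 = 0.129554
The M+4 peak is largest (0.379445); scaling to 100 gives 31.8 : 97.6 : 100.0 : 34.1.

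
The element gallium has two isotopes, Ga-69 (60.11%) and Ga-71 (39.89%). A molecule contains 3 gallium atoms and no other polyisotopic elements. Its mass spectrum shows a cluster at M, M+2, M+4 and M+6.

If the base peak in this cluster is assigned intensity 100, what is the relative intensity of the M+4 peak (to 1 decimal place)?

66.4

Term probabilities: M 0.2172, M+2 0.4324, M+4 0.2869, M+6 0.0635. Base peak = M+2.
P(M+2) = C(3,1) × 0.6011^2 × 0.3989^1 = 3 × 0.36132121 × 0.3989 = 0.432393 (base)
P(M+4) = C(3,2) × 0.6011^1 × 0.3989^2 = 3 × 0.6011 × 0.15912121 = 0.286943
Relative intensity = 0.286943 / 0.432393 × 100 = 66.4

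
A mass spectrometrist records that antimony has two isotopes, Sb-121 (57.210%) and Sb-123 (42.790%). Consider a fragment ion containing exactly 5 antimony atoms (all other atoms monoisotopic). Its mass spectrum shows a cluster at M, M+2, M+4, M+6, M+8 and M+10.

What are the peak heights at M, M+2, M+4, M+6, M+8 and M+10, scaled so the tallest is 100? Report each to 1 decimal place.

17.9 : 66.8 : 100.0 : 74.8 : 28.0 : 4.2

The 5 Sb atoms are independent, so intensities follow the terms of (0.57210 + 0.42790)^5.
P(M) = 0.57210^5 = 0.061286
P(M+2) = 5 × 0.57210^4 × 0.42790^1 = 0.229192
P(M+4) = 10 × 0.57210^3 × 0.42790^2 = 0.342847
P(M+6) = 10 × 0.57210^2 × 0.42790^3 = 0.256431
P(M+8) = 5 × 0.57210^1 × 0.42790^4 = 0.095898
P(M+10) = 0.42790^5 = 0.014345
The M+4 peak is largest (0.342847); scaling to 100 gives 17.9 : 66.8 : 100.0 : 74.8 : 28.0 : 4.2.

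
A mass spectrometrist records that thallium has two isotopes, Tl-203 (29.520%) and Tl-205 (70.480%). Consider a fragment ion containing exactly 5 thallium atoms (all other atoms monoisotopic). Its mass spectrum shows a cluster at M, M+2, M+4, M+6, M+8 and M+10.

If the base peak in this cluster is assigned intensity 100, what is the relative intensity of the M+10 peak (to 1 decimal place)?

(0.29520 + 0.70480)^5 gives M 0.0022, M+2 0.0268, M+4 0.1278, M+6 0.3051, M+8 0.3642, M+10 0.1739; the largest is M+8.
P(M+8) = C(5,4) × 0.29520^1 × 0.70480^4 = 5 × 0.2952 × 0.24675365 = 0.364208 (base)
P(M+10) = C(5,5) × 0.29520^0 × 0.70480^5 = 1 × 1.0000 × 0.17391197 = 0.173912
Relative intensity = 0.173912 / 0.364208 × 100 = 47.8

47.8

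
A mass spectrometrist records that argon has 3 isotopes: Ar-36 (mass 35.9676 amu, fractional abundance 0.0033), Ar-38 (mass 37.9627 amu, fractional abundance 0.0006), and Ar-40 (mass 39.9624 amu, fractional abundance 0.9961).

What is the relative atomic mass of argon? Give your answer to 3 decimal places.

The abundance-weighted mean is 0.0033 × 35.9676 + 0.0006 × 37.9627 + 0.9961 × 39.9624
= 0.11869 + 0.02278 + 39.80655 = 39.94802 amu

39.948 amu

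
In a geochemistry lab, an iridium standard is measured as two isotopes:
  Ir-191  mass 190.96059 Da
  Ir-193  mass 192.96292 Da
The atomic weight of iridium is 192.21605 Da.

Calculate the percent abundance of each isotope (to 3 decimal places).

Let x be the fractional abundance of Ir-191; then Ir-193 has abundance 1 − x.
190.96059·x + 192.96292·(1 − x) = 192.21605
(190.96059 − 192.96292)·x = 192.21605 − 192.96292
x = -0.74687 / -2.00233 = 0.37300 → 37.300% Ir-191, 62.700% Ir-193.

Ir-191: 37.300%, Ir-193: 62.700%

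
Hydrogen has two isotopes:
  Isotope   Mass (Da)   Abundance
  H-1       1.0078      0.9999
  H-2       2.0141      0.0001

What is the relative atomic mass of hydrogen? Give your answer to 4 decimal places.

Average mass = Σ (abundance × isotope mass) = 0.9999 × 1.0078 + 0.0001 × 2.0141
= 1.00770 + 0.00020 = 1.00790 Da

1.0079 Da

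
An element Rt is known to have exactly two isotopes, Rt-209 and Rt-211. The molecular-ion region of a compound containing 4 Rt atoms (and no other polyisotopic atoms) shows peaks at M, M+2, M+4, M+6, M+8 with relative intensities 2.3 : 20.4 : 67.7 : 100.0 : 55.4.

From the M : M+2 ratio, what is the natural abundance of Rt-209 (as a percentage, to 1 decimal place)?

31.1%

Write p for the Rt-209 fraction. I(M+2)/I(M) = [C(4,1)·p^3·(1−p)] / p^4 = 4·(1−p)/p = 20.4/2.3 = 8.8696
(1−p)/p = 8.8696/4 = 2.2174  ⇒  p = 1/(1 + 2.2174) = 0.3108
Rt-209: 31.1%, Rt-211: 68.9%.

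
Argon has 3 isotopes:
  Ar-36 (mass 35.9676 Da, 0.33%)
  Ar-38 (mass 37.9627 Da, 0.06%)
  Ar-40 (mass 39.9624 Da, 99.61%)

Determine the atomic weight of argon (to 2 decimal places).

39.95 Da

Ar = Σ fᵢ·mᵢ = 0.0033 × 35.9676 + 0.0006 × 37.9627 + 0.9961 × 39.9624
= 0.11869 + 0.02278 + 39.80655 = 39.94802 Da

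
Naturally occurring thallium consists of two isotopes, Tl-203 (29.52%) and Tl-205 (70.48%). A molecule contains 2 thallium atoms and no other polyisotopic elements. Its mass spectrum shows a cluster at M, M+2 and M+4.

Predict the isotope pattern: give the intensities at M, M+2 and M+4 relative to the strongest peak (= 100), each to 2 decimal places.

The 2 Tl atoms are independent, so intensities follow the terms of (0.2952 + 0.7048)^2.
P(M) = 0.2952^2 = 0.087143
P(M+2) = 2 × 0.2952^1 × 0.7048^1 = 0.416114
P(M+4) = 0.7048^2 = 0.496743
The M+4 peak is largest (0.496743); scaling to 100 gives 17.54 : 83.77 : 100.00.

17.54 : 83.77 : 100.00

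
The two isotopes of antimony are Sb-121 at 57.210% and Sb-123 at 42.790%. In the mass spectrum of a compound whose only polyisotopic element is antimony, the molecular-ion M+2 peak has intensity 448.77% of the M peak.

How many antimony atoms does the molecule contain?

For n independent Sb atoms, I(M+2)/I(M) = n · (abundance Sb-123) / (abundance Sb-121) = n · 0.42790/0.57210.
n = 4.4877 × 0.57210/0.42790 = 6.00 ≈ 6

6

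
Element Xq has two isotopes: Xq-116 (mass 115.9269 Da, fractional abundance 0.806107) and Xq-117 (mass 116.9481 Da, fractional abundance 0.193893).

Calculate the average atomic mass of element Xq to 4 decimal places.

Average mass = Σ (abundance × isotope mass) = 0.806107 × 115.9269 + 0.193893 × 116.9481
= 93.44949 + 22.67542 = 116.12491 Da

116.1249 Da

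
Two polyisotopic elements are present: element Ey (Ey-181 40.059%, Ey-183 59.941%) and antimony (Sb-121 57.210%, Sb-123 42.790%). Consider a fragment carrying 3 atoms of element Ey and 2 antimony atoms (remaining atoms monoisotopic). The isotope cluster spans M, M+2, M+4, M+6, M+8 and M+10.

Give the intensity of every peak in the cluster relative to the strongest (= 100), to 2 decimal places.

6.29 : 37.62 : 87.94 : 100.00 : 55.12 : 11.78

Element Ey pattern (n=3): 0.06428362 : 0.28856619 : 0.43178677 : 0.21536343
Antimony pattern (n=2): 0.32729841 : 0.48960318 : 0.18309841
Convolve the two distributions (both contribute in 2-u steps):
  M: 0.06428362×0.32729841 = 0.021040
  M+2: 0.06428362×0.48960318 + 0.28856619×0.32729841 = 0.125921
  M+4: 0.06428362×0.18309841 + 0.28856619×0.48960318 + 0.43178677×0.32729841 = 0.294376
  M+6: 0.28856619×0.18309841 + 0.43178677×0.48960318 + 0.21536343×0.32729841 = 0.334728
  M+8: 0.43178677×0.18309841 + 0.21536343×0.48960318 = 0.184502
  M+10: 0.21536343×0.18309841 = 0.039433
Scale to base peak (0.334728) = 100: 6.29 : 37.62 : 87.94 : 100.00 : 55.12 : 11.78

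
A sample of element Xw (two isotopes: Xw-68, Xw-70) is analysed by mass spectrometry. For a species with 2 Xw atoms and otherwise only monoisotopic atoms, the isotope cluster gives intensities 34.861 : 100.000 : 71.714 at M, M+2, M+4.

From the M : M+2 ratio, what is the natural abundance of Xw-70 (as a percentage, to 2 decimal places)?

58.92%

Write p for the Xw-68 fraction. I(M+2)/I(M) = [C(2,1)·p^1·(1−p)] / p^2 = 2·(1−p)/p = 100.000/34.861 = 2.8685
(1−p)/p = 2.8685/2 = 1.4343  ⇒  p = 1/(1 + 1.4343) = 0.4108
Xw-68: 41.08%, Xw-70: 58.92%.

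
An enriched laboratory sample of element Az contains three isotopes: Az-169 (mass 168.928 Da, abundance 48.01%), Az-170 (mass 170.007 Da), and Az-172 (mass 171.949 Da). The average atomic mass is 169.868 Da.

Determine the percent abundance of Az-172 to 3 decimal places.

19.517%

The remaining 51.99% is split between Az-170 (fraction x) and Az-172 (fraction 0.5199 − x).
Substituting: 170.007x + 171.949(0.5199 − x) = 88.7656672
(170.007 − 171.949)x = -0.6306179  ⇒  x = 0.32473, y = 0.19517
Az-170: 32.473%, Az-172: 19.517%.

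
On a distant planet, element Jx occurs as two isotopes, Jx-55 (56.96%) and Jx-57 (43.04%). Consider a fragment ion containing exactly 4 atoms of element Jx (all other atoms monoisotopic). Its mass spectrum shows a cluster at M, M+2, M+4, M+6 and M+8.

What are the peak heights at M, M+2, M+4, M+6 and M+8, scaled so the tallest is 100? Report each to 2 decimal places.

29.19 : 88.23 : 100.00 : 50.37 : 9.52

Each Jx atom is independently Jx-55 (p = 0.5696) or Jx-57 (q = 0.4304); the cluster is the binomial expansion (p + q)^4.
P(M) = 0.5696^4 = 0.105264
P(M+2) = 4 × 0.5696^3 × 0.4304^1 = 0.318158
P(M+4) = 6 × 0.5696^2 × 0.4304^2 = 0.360608
P(M+6) = 4 × 0.5696^1 × 0.4304^3 = 0.181655
P(M+8) = 0.4304^4 = 0.034315
The M+4 peak is largest (0.360608); scaling to 100 gives 29.19 : 88.23 : 100.00 : 50.37 : 9.52.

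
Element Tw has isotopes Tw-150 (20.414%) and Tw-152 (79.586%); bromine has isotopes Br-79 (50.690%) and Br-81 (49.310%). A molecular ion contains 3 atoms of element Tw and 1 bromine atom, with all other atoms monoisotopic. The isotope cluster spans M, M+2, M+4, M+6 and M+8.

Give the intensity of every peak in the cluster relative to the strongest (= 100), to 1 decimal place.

Element Tw pattern (n=3): 0.00850715 : 0.09949795 : 0.38790263 : 0.50409226
Bromine pattern (n=1): 0.5069 : 0.4931
Convolve the two distributions (both contribute in 2-u steps):
  M: 0.00850715×0.5069 = 0.004312
  M+2: 0.00850715×0.4931 + 0.09949795×0.5069 = 0.054630
  M+4: 0.09949795×0.4931 + 0.38790263×0.5069 = 0.245690
  M+6: 0.38790263×0.4931 + 0.50409226×0.5069 = 0.446799
  M+8: 0.50409226×0.4931 = 0.248568
Scale to base peak (0.446799) = 100: 1.0 : 12.2 : 55.0 : 100.0 : 55.6

1.0 : 12.2 : 55.0 : 100.0 : 55.6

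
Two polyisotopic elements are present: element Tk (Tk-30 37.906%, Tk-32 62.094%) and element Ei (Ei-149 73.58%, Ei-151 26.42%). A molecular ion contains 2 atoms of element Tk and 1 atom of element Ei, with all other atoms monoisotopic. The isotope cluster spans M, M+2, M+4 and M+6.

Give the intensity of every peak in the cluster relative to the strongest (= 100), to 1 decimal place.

25.9 : 94.2 : 100.0 : 25.0

Element Tk pattern (n=2): 0.14368648 : 0.47074703 : 0.38556648
Element Ei pattern (n=1): 0.7358 : 0.2642
Convolve the two distributions (both contribute in 2-u steps):
  M: 0.14368648×0.7358 = 0.105725
  M+2: 0.14368648×0.2642 + 0.47074703×0.7358 = 0.384338
  M+4: 0.47074703×0.2642 + 0.38556648×0.7358 = 0.408071
  M+6: 0.38556648×0.2642 = 0.101867
Scale to base peak (0.408071) = 100: 25.9 : 94.2 : 100.0 : 25.0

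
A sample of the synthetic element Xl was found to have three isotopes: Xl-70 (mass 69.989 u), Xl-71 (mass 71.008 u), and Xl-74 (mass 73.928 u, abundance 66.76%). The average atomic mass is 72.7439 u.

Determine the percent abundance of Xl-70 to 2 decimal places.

The remaining 33.24% is split between Xl-70 (fraction x) and Xl-71 (fraction 0.3324 − x).
Substituting: 69.989x + 71.008(0.3324 − x) = 23.3895672
(69.989 − 71.008)x = -0.213492  ⇒  x = 0.20951, y = 0.12289
Xl-70: 20.95%, Xl-71: 12.29%.

20.95%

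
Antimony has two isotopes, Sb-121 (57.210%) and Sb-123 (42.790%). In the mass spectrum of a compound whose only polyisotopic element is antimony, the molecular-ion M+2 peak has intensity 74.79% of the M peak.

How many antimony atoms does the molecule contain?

The M+2/M ratio from n Sb atoms is n · q/p = n · 0.42790/0.57210.
n = 0.7479 × 0.57210/0.42790 = 1.00 ≈ 1

1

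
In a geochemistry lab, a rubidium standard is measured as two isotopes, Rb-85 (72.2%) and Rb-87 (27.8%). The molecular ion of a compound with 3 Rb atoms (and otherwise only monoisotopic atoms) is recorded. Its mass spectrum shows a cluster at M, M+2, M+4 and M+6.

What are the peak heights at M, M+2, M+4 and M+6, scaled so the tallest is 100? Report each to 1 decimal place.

86.6 : 100.0 : 38.5 : 4.9

Each Rb atom is independently Rb-85 (p = 0.722) or Rb-87 (q = 0.278); the cluster is the binomial expansion (p + q)^3.
P(M) = 0.722^3 = 0.376367
P(M+2) = 3 × 0.722^2 × 0.278^1 = 0.434751
P(M+4) = 3 × 0.722^1 × 0.278^2 = 0.167397
P(M+6) = 0.278^3 = 0.021485
The M+2 peak is largest (0.434751); scaling to 100 gives 86.6 : 100.0 : 38.5 : 4.9.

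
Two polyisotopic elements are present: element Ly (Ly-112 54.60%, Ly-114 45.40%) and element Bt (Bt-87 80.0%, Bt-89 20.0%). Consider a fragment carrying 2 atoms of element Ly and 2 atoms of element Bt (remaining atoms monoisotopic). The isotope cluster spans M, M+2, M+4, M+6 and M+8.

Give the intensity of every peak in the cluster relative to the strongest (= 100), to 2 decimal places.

46.23 : 100.00 : 73.30 : 20.79 : 2.00

Element Ly pattern (n=2): 0.298116 : 0.495768 : 0.206116
Element Bt pattern (n=2): 0.6400 : 0.3200 : 0.0400
Convolve the two distributions (both contribute in 2-u steps):
  M: 0.298116×0.6400 = 0.190794
  M+2: 0.298116×0.3200 + 0.495768×0.6400 = 0.412689
  M+4: 0.298116×0.0400 + 0.495768×0.3200 + 0.206116×0.6400 = 0.302485
  M+6: 0.495768×0.0400 + 0.206116×0.3200 = 0.085788
  M+8: 0.206116×0.0400 = 0.008245
Scale to base peak (0.412689) = 100: 46.23 : 100.00 : 73.30 : 20.79 : 2.00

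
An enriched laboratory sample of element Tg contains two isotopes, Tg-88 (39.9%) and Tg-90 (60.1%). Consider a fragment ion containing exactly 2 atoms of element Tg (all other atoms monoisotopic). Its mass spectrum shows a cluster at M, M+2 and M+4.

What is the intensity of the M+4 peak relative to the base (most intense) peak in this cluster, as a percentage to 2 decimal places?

Binomial terms of (0.399 + 0.601)^2: M 0.1592, M+2 0.4796, M+4 0.3612 → M+2 is the base peak.
P(M+2) = C(2,1) × 0.399^1 × 0.601^1 = 2 × 0.3990 × 0.6010 = 0.479598 (base)
P(M+4) = C(2,2) × 0.399^0 × 0.601^2 = 1 × 1.0000 × 0.361201 = 0.361201
Relative intensity = 0.361201 / 0.479598 × 100 = 75.31

75.31%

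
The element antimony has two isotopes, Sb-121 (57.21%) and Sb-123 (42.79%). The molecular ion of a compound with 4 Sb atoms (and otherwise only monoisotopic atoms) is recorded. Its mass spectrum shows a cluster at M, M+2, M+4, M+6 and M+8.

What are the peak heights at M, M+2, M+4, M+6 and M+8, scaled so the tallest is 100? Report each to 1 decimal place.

29.8 : 89.1 : 100.0 : 49.9 : 9.3

Expanding (0.5721 + 0.4279)^4:
P(M) = 0.5721^4 = 0.107124
P(M+2) = 4 × 0.5721^3 × 0.4279^1 = 0.320493
P(M+4) = 6 × 0.5721^2 × 0.4279^2 = 0.359567
P(M+6) = 4 × 0.5721^1 × 0.4279^3 = 0.179291
P(M+8) = 0.4279^4 = 0.033525
The M+4 peak is largest (0.359567); scaling to 100 gives 29.8 : 89.1 : 100.0 : 49.9 : 9.3.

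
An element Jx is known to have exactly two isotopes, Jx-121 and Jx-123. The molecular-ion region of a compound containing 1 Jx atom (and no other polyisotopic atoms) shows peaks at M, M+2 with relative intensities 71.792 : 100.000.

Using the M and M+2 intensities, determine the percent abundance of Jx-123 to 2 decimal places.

Write p for the Jx-121 fraction. I(M+2)/I(M) = [C(1,1)·p^0·(1−p)] / p^1 = 1·(1−p)/p = 100.000/71.792 = 1.3929
(1−p)/p = 1.3929/1 = 1.3929  ⇒  p = 1/(1 + 1.3929) = 0.4179
Jx-121: 41.79%, Jx-123: 58.21%.

58.21%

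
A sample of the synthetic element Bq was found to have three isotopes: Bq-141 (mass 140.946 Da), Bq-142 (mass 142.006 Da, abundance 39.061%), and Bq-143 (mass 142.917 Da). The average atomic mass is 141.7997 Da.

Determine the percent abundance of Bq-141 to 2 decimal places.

Let x and y be the fractions of Bq-141 and Bq-143. Then x + y = 1 − 0.39061 = 0.60939 and 140.946x + 142.917y = 141.7997 − 0.39061×142.006 = 86.33073634.
Substituting: 140.946x + 142.917(0.60939 − x) = 86.33073634
(140.946 − 142.917)x = -0.76145429  ⇒  x = 0.38633, y = 0.22306
Bq-141: 38.63%, Bq-143: 22.31%.

38.63%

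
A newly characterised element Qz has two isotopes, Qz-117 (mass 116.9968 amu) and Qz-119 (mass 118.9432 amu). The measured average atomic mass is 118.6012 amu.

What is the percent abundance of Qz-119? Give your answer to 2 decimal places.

With x = fraction of Qz-117 (so Qz-119 is 1 − x):
116.9968·x + 118.9432·(1 − x) = 118.6012
(116.9968 − 118.9432)·x = 118.6012 − 118.9432
x = -0.3420 / -1.9464 = 0.17571 → 17.57% Qz-117, 82.43% Qz-119.

82.43%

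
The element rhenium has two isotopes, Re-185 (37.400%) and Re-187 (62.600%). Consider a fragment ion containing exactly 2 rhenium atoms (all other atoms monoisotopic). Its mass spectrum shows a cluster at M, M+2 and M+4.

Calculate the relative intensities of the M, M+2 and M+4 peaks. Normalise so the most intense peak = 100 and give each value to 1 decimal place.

29.9 : 100.0 : 83.7

Expanding (0.37400 + 0.62600)^2:
P(M) = 0.37400^2 = 0.139876
P(M+2) = 2 × 0.37400^1 × 0.62600^1 = 0.468248
P(M+4) = 0.62600^2 = 0.391876
The M+2 peak is largest (0.468248); scaling to 100 gives 29.9 : 100.0 : 83.7.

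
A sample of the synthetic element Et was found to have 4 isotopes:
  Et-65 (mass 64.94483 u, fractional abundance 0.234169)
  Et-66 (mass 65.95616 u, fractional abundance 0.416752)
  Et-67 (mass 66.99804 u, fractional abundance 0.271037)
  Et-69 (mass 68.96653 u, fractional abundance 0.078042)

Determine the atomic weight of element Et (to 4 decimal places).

Weight each isotope mass by its fractional abundance: 0.234169 × 64.94483 + 0.416752 × 65.95616 + 0.271037 × 66.99804 + 0.078042 × 68.96653
= 15.208066 + 27.487362 + 18.158948 + 5.382286 = 66.236662 u

66.2367 u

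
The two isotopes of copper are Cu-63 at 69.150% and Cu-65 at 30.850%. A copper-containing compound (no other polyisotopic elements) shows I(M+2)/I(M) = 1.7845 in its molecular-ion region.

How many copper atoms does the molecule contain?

4

With n Cu atoms, P(M+2)/P(M) = C(n,1)·p^(n−1)q / p^n = n·q/p = n · 0.30850/0.69150.
n = 1.7845 × 0.69150/0.30850 = 4.00 ≈ 4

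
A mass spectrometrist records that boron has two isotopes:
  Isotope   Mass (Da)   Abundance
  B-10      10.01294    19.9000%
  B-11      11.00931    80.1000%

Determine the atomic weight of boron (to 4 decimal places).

Weight each isotope mass by its fractional abundance: 0.199000 × 10.01294 + 0.801000 × 11.00931
= 1.992575 + 8.818457 = 10.811032 Da

10.8110 Da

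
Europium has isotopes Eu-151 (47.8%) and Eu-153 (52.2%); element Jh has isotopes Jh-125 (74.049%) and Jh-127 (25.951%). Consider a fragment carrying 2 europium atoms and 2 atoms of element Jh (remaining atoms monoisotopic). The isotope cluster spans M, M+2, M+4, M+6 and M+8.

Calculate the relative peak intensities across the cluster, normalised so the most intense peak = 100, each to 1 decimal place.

Europium pattern (n=2): 0.228484 : 0.499032 : 0.272484
Element Jh pattern (n=2): 0.54832544 : 0.38432912 : 0.06734544
Convolve the two distributions (both contribute in 2-u steps):
  M: 0.228484×0.54832544 = 0.125284
  M+2: 0.228484×0.38432912 + 0.499032×0.54832544 = 0.361445
  M+4: 0.228484×0.06734544 + 0.499032×0.38432912 + 0.272484×0.54832544 = 0.356590
  M+6: 0.499032×0.06734544 + 0.272484×0.38432912 = 0.138331
  M+8: 0.272484×0.06734544 = 0.018351
Scale to base peak (0.361445) = 100: 34.7 : 100.0 : 98.7 : 38.3 : 5.1

34.7 : 100.0 : 98.7 : 38.3 : 5.1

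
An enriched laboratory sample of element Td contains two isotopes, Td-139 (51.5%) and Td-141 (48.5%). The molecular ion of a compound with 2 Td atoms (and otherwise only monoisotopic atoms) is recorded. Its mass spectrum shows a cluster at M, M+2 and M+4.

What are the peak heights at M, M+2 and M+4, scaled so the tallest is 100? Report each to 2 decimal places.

Expanding (0.515 + 0.485)^2:
P(M) = 0.515^2 = 0.265225
P(M+2) = 2 × 0.515^1 × 0.485^1 = 0.499550
P(M+4) = 0.485^2 = 0.235225
The M+2 peak is largest (0.499550); scaling to 100 gives 53.09 : 100.00 : 47.09.

53.09 : 100.00 : 47.09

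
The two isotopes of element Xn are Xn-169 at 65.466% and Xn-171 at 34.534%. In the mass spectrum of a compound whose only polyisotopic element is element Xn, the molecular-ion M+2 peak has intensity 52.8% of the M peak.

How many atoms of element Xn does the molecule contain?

1

For n independent Xn atoms, I(M+2)/I(M) = n · (abundance Xn-171) / (abundance Xn-169) = n · 0.34534/0.65466.
n = 0.528 × 0.65466/0.34534 = 1.00 ≈ 1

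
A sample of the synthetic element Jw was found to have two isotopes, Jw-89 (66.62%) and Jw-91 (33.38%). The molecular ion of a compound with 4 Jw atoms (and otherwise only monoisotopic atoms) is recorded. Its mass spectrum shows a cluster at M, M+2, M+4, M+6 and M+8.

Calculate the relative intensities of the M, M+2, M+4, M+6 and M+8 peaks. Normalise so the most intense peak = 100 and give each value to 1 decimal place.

49.9 : 100.0 : 75.2 : 25.1 : 3.1

Expanding (0.6662 + 0.3338)^4:
P(M) = 0.6662^4 = 0.196978
P(M+2) = 4 × 0.6662^3 × 0.3338^1 = 0.394785
P(M+4) = 6 × 0.6662^2 × 0.3338^2 = 0.296711
P(M+6) = 4 × 0.6662^1 × 0.3338^3 = 0.099111
P(M+8) = 0.3338^4 = 0.012415
The M+2 peak is largest (0.394785); scaling to 100 gives 49.9 : 100.0 : 75.2 : 25.1 : 3.1.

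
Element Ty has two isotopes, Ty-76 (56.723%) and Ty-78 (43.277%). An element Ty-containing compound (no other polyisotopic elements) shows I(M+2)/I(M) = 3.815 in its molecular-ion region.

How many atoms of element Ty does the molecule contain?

The M+2/M ratio from n Ty atoms is n · q/p = n · 0.43277/0.56723.
n = 3.815 × 0.56723/0.43277 = 5.00 ≈ 5

5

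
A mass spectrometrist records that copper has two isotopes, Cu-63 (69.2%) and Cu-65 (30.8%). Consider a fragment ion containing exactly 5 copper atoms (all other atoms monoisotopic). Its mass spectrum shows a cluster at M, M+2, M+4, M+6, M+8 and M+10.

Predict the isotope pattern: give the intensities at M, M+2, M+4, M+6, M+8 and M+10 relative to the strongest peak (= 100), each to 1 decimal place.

44.9 : 100.0 : 89.0 : 39.6 : 8.8 : 0.8

Expanding (0.692 + 0.308)^5:
P(M) = 0.692^5 = 0.158683
P(M+2) = 5 × 0.692^4 × 0.308^1 = 0.353139
P(M+4) = 10 × 0.692^3 × 0.308^2 = 0.314355
P(M+6) = 10 × 0.692^2 × 0.308^3 = 0.139915
P(M+8) = 5 × 0.692^1 × 0.308^4 = 0.031137
P(M+10) = 0.308^5 = 0.002772
The M+2 peak is largest (0.353139); scaling to 100 gives 44.9 : 100.0 : 89.0 : 39.6 : 8.8 : 0.8.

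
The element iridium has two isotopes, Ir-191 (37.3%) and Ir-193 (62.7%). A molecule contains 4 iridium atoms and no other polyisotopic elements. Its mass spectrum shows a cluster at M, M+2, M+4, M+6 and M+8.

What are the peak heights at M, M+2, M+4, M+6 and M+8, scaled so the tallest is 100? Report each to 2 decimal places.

The 4 Ir atoms are independent, so intensities follow the terms of (0.373 + 0.627)^4.
P(M) = 0.373^4 = 0.019357
P(M+2) = 4 × 0.373^3 × 0.627^1 = 0.130153
P(M+4) = 6 × 0.373^2 × 0.627^2 = 0.328174
P(M+6) = 4 × 0.373^1 × 0.627^3 = 0.367766
P(M+8) = 0.627^4 = 0.154550
The M+6 peak is largest (0.367766); scaling to 100 gives 5.26 : 35.39 : 89.23 : 100.00 : 42.02.

5.26 : 35.39 : 89.23 : 100.00 : 42.02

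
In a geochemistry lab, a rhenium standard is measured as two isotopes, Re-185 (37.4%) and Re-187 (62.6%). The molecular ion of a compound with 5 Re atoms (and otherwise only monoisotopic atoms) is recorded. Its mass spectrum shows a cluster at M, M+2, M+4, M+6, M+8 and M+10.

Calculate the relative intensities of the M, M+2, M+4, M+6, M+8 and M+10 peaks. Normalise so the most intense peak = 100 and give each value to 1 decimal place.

2.1 : 17.8 : 59.7 : 100.0 : 83.7 : 28.0

The 5 Re atoms are independent, so intensities follow the terms of (0.374 + 0.626)^5.
P(M) = 0.374^5 = 0.007317
P(M+2) = 5 × 0.374^4 × 0.626^1 = 0.061239
P(M+4) = 10 × 0.374^3 × 0.626^2 = 0.205005
P(M+6) = 10 × 0.374^2 × 0.626^3 = 0.343136
P(M+8) = 5 × 0.374^1 × 0.626^4 = 0.287170
P(M+10) = 0.626^5 = 0.096133
The M+6 peak is largest (0.343136); scaling to 100 gives 2.1 : 17.8 : 59.7 : 100.0 : 83.7 : 28.0.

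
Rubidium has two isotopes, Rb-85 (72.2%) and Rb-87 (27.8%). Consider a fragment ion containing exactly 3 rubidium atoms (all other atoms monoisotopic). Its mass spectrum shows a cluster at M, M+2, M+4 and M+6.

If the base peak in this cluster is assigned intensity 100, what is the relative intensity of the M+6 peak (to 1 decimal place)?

4.9

Binomial terms of (0.722 + 0.278)^3: M 0.3764, M+2 0.4348, M+4 0.1674, M+6 0.0215 → M+2 is the base peak.
P(M+2) = C(3,1) × 0.722^2 × 0.278^1 = 3 × 0.521284 × 0.2780 = 0.434751 (base)
P(M+6) = C(3,3) × 0.722^0 × 0.278^3 = 1 × 1.0000 × 0.02148495 = 0.021485
Relative intensity = 0.021485 / 0.434751 × 100 = 4.9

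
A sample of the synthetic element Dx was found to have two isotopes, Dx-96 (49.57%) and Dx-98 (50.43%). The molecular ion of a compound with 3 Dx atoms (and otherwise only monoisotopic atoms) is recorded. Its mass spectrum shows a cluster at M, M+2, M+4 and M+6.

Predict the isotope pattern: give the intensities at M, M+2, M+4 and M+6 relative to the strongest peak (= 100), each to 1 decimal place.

32.2 : 98.3 : 100.0 : 33.9

Each Dx atom is independently Dx-96 (p = 0.4957) or Dx-98 (q = 0.5043); the cluster is the binomial expansion (p + q)^3.
P(M) = 0.4957^3 = 0.121803
P(M+2) = 3 × 0.4957^2 × 0.5043^1 = 0.371748
P(M+4) = 3 × 0.4957^1 × 0.5043^2 = 0.378197
P(M+6) = 0.5043^3 = 0.128253
The M+4 peak is largest (0.378197); scaling to 100 gives 32.2 : 98.3 : 100.0 : 33.9.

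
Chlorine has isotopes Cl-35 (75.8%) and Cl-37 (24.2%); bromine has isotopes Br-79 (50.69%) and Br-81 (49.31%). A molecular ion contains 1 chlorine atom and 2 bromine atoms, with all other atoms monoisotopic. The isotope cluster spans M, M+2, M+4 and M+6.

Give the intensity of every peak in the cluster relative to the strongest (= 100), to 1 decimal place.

Chlorine pattern (n=1): 0.7580 : 0.2420
Bromine pattern (n=2): 0.25694761 : 0.49990478 : 0.24314761
Convolve the two distributions (both contribute in 2-u steps):
  M: 0.7580×0.25694761 = 0.194766
  M+2: 0.7580×0.49990478 + 0.2420×0.25694761 = 0.441109
  M+4: 0.7580×0.24314761 + 0.2420×0.49990478 = 0.305283
  M+6: 0.2420×0.24314761 = 0.058842
Scale to base peak (0.441109) = 100: 44.2 : 100.0 : 69.2 : 13.3

44.2 : 100.0 : 69.2 : 13.3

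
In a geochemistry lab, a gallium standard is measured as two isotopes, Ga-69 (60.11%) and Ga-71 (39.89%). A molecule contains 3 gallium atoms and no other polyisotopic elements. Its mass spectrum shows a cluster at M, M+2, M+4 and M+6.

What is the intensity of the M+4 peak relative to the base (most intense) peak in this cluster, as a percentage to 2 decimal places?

(0.6011 + 0.3989)^3 gives M 0.2172, M+2 0.4324, M+4 0.2869, M+6 0.0635; the largest is M+2.
P(M+2) = C(3,1) × 0.6011^2 × 0.3989^1 = 3 × 0.36132121 × 0.3989 = 0.432393 (base)
P(M+4) = C(3,2) × 0.6011^1 × 0.3989^2 = 3 × 0.6011 × 0.15912121 = 0.286943
Relative intensity = 0.286943 / 0.432393 × 100 = 66.36

66.36%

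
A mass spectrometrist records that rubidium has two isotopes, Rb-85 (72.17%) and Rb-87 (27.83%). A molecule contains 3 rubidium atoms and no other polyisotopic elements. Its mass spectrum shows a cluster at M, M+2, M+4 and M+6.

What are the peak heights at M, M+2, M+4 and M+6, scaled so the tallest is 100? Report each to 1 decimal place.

86.4 : 100.0 : 38.6 : 5.0

Expanding (0.7217 + 0.2783)^3:
P(M) = 0.7217^3 = 0.375898
P(M+2) = 3 × 0.7217^2 × 0.2783^1 = 0.434858
P(M+4) = 3 × 0.7217^1 × 0.2783^2 = 0.167689
P(M+6) = 0.2783^3 = 0.021555
The M+2 peak is largest (0.434858); scaling to 100 gives 86.4 : 100.0 : 38.6 : 5.0.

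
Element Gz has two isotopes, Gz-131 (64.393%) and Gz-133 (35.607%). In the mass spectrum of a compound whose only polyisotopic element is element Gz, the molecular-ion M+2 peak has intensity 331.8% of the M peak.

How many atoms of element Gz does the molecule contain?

6

For n independent Gz atoms, I(M+2)/I(M) = n · (abundance Gz-133) / (abundance Gz-131) = n · 0.35607/0.64393.
n = 3.318 × 0.64393/0.35607 = 6.00 ≈ 6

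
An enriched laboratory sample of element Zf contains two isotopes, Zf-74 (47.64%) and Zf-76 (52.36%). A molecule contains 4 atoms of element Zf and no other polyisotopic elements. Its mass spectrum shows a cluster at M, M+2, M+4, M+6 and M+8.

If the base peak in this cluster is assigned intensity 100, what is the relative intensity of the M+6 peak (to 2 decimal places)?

73.27

(0.4764 + 0.5236)^4 gives M 0.0515, M+2 0.2265, M+4 0.3733, M+6 0.2735, M+8 0.0752; the largest is M+4.
P(M+4) = C(4,2) × 0.4764^2 × 0.5236^2 = 6 × 0.22695696 × 0.27415696 = 0.373331 (base)
P(M+6) = C(4,3) × 0.4764^1 × 0.5236^3 = 4 × 0.4764 × 0.14354858 = 0.273546
Relative intensity = 0.273546 / 0.373331 × 100 = 73.27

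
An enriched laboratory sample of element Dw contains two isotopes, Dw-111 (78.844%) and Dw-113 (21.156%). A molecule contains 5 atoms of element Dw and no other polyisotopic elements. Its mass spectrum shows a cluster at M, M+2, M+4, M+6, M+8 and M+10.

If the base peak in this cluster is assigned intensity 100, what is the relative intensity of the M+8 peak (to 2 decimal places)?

1.93

Binomial terms of (0.78844 + 0.21156)^5: M 0.3047, M+2 0.4088, M+4 0.2194, M+6 0.0589, M+8 0.0079, M+10 0.0004 → M+2 is the base peak.
P(M+2) = C(5,1) × 0.78844^4 × 0.21156^1 = 5 × 0.38643335 × 0.21156 = 0.408769 (base)
P(M+8) = C(5,4) × 0.78844^1 × 0.21156^4 = 5 × 0.78844 × 0.00200325 = 0.007897
Relative intensity = 0.007897 / 0.408769 × 100 = 1.93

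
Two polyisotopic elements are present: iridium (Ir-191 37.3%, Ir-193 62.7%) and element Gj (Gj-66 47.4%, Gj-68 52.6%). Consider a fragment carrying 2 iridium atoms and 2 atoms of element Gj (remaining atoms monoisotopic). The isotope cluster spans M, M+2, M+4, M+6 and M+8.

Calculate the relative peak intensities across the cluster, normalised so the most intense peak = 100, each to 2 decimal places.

8.68 : 48.46 : 100.00 : 90.39 : 30.21

Iridium pattern (n=2): 0.139129 : 0.467742 : 0.393129
Element Gj pattern (n=2): 0.224676 : 0.498648 : 0.276676
Convolve the two distributions (both contribute in 2-u steps):
  M: 0.139129×0.224676 = 0.031259
  M+2: 0.139129×0.498648 + 0.467742×0.224676 = 0.174467
  M+4: 0.139129×0.276676 + 0.467742×0.498648 + 0.393129×0.224676 = 0.360059
  M+6: 0.467742×0.276676 + 0.393129×0.498648 = 0.325446
  M+8: 0.393129×0.276676 = 0.108769
Scale to base peak (0.360059) = 100: 8.68 : 48.46 : 100.00 : 90.39 : 30.21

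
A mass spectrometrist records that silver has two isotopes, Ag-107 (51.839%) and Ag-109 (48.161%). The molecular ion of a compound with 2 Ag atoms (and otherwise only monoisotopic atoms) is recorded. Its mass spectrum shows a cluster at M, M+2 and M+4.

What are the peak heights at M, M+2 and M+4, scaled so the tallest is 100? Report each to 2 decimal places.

The 2 Ag atoms are independent, so intensities follow the terms of (0.51839 + 0.48161)^2.
P(M) = 0.51839^2 = 0.268728
P(M+2) = 2 × 0.51839^1 × 0.48161^1 = 0.499324
P(M+4) = 0.48161^2 = 0.231948
The M+2 peak is largest (0.499324); scaling to 100 gives 53.82 : 100.00 : 46.45.

53.82 : 100.00 : 46.45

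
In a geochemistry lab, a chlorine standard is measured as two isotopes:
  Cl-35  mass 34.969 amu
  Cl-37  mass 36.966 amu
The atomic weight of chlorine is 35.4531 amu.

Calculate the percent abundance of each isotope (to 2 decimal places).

Writing the weighted mean with unknown fraction x of Cl-35:
34.969·x + 36.966·(1 − x) = 35.4531
(34.969 − 36.966)·x = 35.4531 − 36.966
x = -1.5129 / -1.997 = 0.75759 → 75.76% Cl-35, 24.24% Cl-37.

Cl-35: 75.76%, Cl-37: 24.24%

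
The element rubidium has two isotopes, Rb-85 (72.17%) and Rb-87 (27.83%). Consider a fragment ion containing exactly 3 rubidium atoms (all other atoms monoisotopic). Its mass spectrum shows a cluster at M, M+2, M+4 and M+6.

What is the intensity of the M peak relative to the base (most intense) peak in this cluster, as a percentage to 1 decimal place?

Term probabilities: M 0.3759, M+2 0.4349, M+4 0.1677, M+6 0.0216. Base peak = M+2.
P(M+2) = C(3,1) × 0.7217^2 × 0.2783^1 = 3 × 0.52085089 × 0.2783 = 0.434858 (base)
P(M) = C(3,0) × 0.7217^3 × 0.2783^0 = 1 × 0.37589809 × 1.0000 = 0.375898
Relative intensity = 0.375898 / 0.434858 × 100 = 86.4

86.4%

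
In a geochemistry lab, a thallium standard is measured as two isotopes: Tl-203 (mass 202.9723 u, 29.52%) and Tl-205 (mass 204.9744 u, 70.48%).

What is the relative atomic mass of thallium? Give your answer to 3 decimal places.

204.383 u

Ar = Σ fᵢ·mᵢ = 0.2952 × 202.9723 + 0.7048 × 204.9744
= 59.91742 + 144.46596 = 204.38338 u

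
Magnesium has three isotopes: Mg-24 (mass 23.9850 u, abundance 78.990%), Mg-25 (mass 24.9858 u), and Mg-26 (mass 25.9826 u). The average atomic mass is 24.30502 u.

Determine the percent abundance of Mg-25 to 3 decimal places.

Let x and y be the fractions of Mg-25 and Mg-26. Then x + y = 1 − 0.78990 = 0.21010 and 24.9858x + 25.9826y = 24.30502 − 0.78990×23.9850 = 5.3592685.
Substituting: 24.9858x + 25.9826(0.21010 − x) = 5.3592685
(24.9858 − 25.9826)x = -0.09967576  ⇒  x = 0.10000, y = 0.11010
Mg-25: 10.000%, Mg-26: 11.010%.

10.000%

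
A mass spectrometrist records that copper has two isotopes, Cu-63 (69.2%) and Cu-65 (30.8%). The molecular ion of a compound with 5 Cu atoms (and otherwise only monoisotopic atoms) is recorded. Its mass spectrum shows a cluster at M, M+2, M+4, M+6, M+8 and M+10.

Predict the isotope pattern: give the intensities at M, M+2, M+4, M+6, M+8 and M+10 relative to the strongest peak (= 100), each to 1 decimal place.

44.9 : 100.0 : 89.0 : 39.6 : 8.8 : 0.8

Each Cu atom is independently Cu-63 (p = 0.692) or Cu-65 (q = 0.308); the cluster is the binomial expansion (p + q)^5.
P(M) = 0.692^5 = 0.158683
P(M+2) = 5 × 0.692^4 × 0.308^1 = 0.353139
P(M+4) = 10 × 0.692^3 × 0.308^2 = 0.314355
P(M+6) = 10 × 0.692^2 × 0.308^3 = 0.139915
P(M+8) = 5 × 0.692^1 × 0.308^4 = 0.031137
P(M+10) = 0.308^5 = 0.002772
The M+2 peak is largest (0.353139); scaling to 100 gives 44.9 : 100.0 : 89.0 : 39.6 : 8.8 : 0.8.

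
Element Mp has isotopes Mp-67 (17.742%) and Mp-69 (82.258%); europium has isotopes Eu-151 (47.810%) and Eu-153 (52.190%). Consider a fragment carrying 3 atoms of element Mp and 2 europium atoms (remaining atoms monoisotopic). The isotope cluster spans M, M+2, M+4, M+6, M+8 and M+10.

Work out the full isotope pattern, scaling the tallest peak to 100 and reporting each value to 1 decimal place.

Element Mp pattern (n=3): 0.0055848 : 0.07767917 : 0.36014727 : 0.55658877
Europium pattern (n=2): 0.22857961 : 0.49904078 : 0.27237961
Convolve the two distributions (both contribute in 2-u steps):
  M: 0.0055848×0.22857961 = 0.001277
  M+2: 0.0055848×0.49904078 + 0.07767917×0.22857961 = 0.020543
  M+4: 0.0055848×0.27237961 + 0.07767917×0.49904078 + 0.36014727×0.22857961 = 0.122609
  M+6: 0.07767917×0.27237961 + 0.36014727×0.49904078 + 0.55658877×0.22857961 = 0.328111
  M+8: 0.36014727×0.27237961 + 0.55658877×0.49904078 = 0.375857
  M+10: 0.55658877×0.27237961 = 0.151603
Scale to base peak (0.375857) = 100: 0.3 : 5.5 : 32.6 : 87.3 : 100.0 : 40.3

0.3 : 5.5 : 32.6 : 87.3 : 100.0 : 40.3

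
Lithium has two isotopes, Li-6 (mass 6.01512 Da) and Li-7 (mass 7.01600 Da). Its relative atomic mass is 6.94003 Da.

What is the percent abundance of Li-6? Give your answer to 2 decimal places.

Writing the weighted mean with unknown fraction x of Li-6:
6.01512·x + 7.01600·(1 − x) = 6.94003
(6.01512 − 7.01600)·x = 6.94003 − 7.01600
x = -0.07597 / -1.00088 = 0.07590 → 7.59% Li-6, 92.41% Li-7.

7.59%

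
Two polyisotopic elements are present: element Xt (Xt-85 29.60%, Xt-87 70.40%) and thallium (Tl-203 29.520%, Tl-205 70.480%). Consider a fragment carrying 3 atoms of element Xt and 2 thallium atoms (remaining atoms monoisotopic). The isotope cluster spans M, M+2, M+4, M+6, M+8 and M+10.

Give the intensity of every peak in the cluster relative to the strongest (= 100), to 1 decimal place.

0.6 : 7.4 : 35.2 : 84.0 : 100.0 : 47.6

Element Xt pattern (n=3): 0.02593434 : 0.18504499 : 0.44010701 : 0.34891366
Thallium pattern (n=2): 0.08714304 : 0.41611392 : 0.49674304
Convolve the two distributions (both contribute in 2-u steps):
  M: 0.02593434×0.08714304 = 0.002260
  M+2: 0.02593434×0.41611392 + 0.18504499×0.08714304 = 0.026917
  M+4: 0.02593434×0.49674304 + 0.18504499×0.41611392 + 0.44010701×0.08714304 = 0.128235
  M+6: 0.18504499×0.49674304 + 0.44010701×0.41611392 + 0.34891366×0.08714304 = 0.305460
  M+8: 0.44010701×0.49674304 + 0.34891366×0.41611392 = 0.363808
  M+10: 0.34891366×0.49674304 = 0.173320
Scale to base peak (0.363808) = 100: 0.6 : 7.4 : 35.2 : 84.0 : 100.0 : 47.6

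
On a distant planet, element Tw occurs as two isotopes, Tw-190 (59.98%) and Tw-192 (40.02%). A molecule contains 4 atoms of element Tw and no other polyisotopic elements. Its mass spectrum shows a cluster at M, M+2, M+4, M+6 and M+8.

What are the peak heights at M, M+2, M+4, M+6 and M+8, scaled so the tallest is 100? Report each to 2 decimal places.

The 4 Tw atoms are independent, so intensities follow the terms of (0.5998 + 0.4002)^4.
P(M) = 0.5998^4 = 0.129427
P(M+2) = 4 × 0.5998^3 × 0.4002^1 = 0.345427
P(M+4) = 6 × 0.5998^2 × 0.4002^2 = 0.345715
P(M+6) = 4 × 0.5998^1 × 0.4002^3 = 0.153779
P(M+8) = 0.4002^4 = 0.025651
The M+4 peak is largest (0.345715); scaling to 100 gives 37.44 : 99.92 : 100.00 : 44.48 : 7.42.

37.44 : 99.92 : 100.00 : 44.48 : 7.42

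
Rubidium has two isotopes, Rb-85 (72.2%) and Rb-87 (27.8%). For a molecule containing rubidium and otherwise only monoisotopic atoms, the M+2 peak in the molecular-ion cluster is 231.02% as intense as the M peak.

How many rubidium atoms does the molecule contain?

The M+2/M ratio from n Rb atoms is n · q/p = n · 0.278/0.722.
n = 2.3102 × 0.722/0.278 = 6.00 ≈ 6

6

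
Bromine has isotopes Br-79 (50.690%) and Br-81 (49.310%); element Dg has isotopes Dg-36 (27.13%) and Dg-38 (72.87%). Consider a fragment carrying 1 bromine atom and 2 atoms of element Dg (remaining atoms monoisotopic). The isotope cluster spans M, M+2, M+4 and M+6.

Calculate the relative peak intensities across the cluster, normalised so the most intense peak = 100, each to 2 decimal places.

Bromine pattern (n=1): 0.5069 : 0.4931
Element Dg pattern (n=2): 0.07360369 : 0.39539262 : 0.53100369
Convolve the two distributions (both contribute in 2-u steps):
  M: 0.5069×0.07360369 = 0.037310
  M+2: 0.5069×0.39539262 + 0.4931×0.07360369 = 0.236718
  M+4: 0.5069×0.53100369 + 0.4931×0.39539262 = 0.464134
  M+6: 0.4931×0.53100369 = 0.261838
Scale to base peak (0.464134) = 100: 8.04 : 51.00 : 100.00 : 56.41

8.04 : 51.00 : 100.00 : 56.41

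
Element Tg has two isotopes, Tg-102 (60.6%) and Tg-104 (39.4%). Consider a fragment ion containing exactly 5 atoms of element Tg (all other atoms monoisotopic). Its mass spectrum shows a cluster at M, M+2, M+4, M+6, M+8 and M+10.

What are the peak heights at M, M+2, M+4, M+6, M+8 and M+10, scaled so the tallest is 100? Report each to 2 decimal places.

The 5 Tg atoms are independent, so intensities follow the terms of (0.606 + 0.394)^5.
P(M) = 0.606^5 = 0.081727
P(M+2) = 5 × 0.606^4 × 0.394^1 = 0.265679
P(M+4) = 10 × 0.606^3 × 0.394^2 = 0.345470
P(M+6) = 10 × 0.606^2 × 0.394^3 = 0.224612
P(M+8) = 5 × 0.606^1 × 0.394^4 = 0.073018
P(M+10) = 0.394^5 = 0.009495
The M+4 peak is largest (0.345470); scaling to 100 gives 23.66 : 76.90 : 100.00 : 65.02 : 21.14 : 2.75.

23.66 : 76.90 : 100.00 : 65.02 : 21.14 : 2.75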